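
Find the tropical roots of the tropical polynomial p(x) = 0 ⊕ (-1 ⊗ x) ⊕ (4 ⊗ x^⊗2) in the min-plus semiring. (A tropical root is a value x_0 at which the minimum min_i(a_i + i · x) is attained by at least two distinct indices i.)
Roots: {-5, 1}

Each tropical root is a break point of the lower envelope of the lines y = a_i + i · x (there are 3 lines, with slopes 0, 1, ..., 2). Only the lines that attain the minimum somewhere contribute to roots; other lines are dominated. Here the surviving (envelope) indices are i = 2, i = 1, i = 0.
Intersections between consecutive envelope lines give the roots: for adjacent envelope indices i < j the intersection is x = (a_i − a_j) / (j − i). Reading off the sorted break points: {-5, 1}.
Verification: at each break x_0, at least two indices attain the minimum of min_i(a_i + i · x_0).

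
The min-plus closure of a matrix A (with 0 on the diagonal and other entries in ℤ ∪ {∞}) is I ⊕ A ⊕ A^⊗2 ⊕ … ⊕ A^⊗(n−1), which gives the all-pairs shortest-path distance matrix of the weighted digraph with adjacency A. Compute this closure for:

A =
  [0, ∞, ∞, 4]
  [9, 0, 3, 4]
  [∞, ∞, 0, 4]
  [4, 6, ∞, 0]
Closure =
  [0, 10, 13, 4]
  [8, 0, 3, 4]
  [8, 10, 0, 4]
  [4, 6, 9, 0]

This is the Floyd-Warshall all-pairs shortest-path computation. For each intermediate vertex k = 0, 1, …, 3, update dist[i][j] ← min(dist[i][j], dist[i][k] + dist[k][j]). The final matrix gives, for each (i, j), the minimum total weight of any directed path from i to j (possibly empty when i = j).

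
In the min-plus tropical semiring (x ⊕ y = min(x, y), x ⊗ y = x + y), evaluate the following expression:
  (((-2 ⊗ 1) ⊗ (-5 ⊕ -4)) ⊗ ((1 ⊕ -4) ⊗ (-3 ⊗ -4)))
(((-2 ⊗ 1) ⊗ (-5 ⊕ -4)) ⊗ ((1 ⊕ -4) ⊗ (-3 ⊗ -4))) = -17

Expand innermost to outermost. Recall ⊕ takes the minimum of its arguments and ⊗ takes their sum. Working out the expression (((-2 ⊗ 1) ⊗ (-5 ⊕ -4)) ⊗ ((1 ⊕ -4) ⊗ (-3 ⊗ -4))) gives -17.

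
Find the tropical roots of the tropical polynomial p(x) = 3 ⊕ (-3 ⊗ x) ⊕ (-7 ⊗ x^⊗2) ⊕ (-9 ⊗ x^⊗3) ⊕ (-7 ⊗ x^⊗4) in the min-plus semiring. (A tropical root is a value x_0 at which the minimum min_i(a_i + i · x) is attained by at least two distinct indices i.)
Roots: {-2, 2, 4, 6}

Each tropical root is a break point of the lower envelope of the lines y = a_i + i · x (there are 5 lines, with slopes 0, 1, ..., 4). Only the lines that attain the minimum somewhere contribute to roots; other lines are dominated. Here the surviving (envelope) indices are i = 4, i = 3, i = 2, i = 1, i = 0.
Intersections between consecutive envelope lines give the roots: for adjacent envelope indices i < j the intersection is x = (a_i − a_j) / (j − i). Reading off the sorted break points: {-2, 2, 4, 6}.
Verification: at each break x_0, at least two indices attain the minimum of min_i(a_i + i · x_0).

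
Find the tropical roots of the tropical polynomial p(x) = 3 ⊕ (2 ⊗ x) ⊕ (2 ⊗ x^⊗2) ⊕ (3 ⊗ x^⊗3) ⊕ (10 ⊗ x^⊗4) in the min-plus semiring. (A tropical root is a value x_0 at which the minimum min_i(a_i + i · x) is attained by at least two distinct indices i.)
Roots: {-7, -1, 0, 1}

Each tropical root is a break point of the lower envelope of the lines y = a_i + i · x (there are 5 lines, with slopes 0, 1, ..., 4). Only the lines that attain the minimum somewhere contribute to roots; other lines are dominated. Here the surviving (envelope) indices are i = 4, i = 3, i = 2, i = 1, i = 0.
Intersections between consecutive envelope lines give the roots: for adjacent envelope indices i < j the intersection is x = (a_i − a_j) / (j − i). Reading off the sorted break points: {-7, -1, 0, 1}.
Verification: at each break x_0, at least two indices attain the minimum of min_i(a_i + i · x_0).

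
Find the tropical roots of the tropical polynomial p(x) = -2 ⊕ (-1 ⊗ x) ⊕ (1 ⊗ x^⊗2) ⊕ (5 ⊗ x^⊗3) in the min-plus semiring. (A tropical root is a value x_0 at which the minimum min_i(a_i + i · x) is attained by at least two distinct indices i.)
Roots: {-4, -2, -1}

Each tropical root is a break point of the lower envelope of the lines y = a_i + i · x (there are 4 lines, with slopes 0, 1, ..., 3). Only the lines that attain the minimum somewhere contribute to roots; other lines are dominated. Here the surviving (envelope) indices are i = 3, i = 2, i = 1, i = 0.
Intersections between consecutive envelope lines give the roots: for adjacent envelope indices i < j the intersection is x = (a_i − a_j) / (j − i). Reading off the sorted break points: {-4, -2, -1}.
Verification: at each break x_0, at least two indices attain the minimum of min_i(a_i + i · x_0).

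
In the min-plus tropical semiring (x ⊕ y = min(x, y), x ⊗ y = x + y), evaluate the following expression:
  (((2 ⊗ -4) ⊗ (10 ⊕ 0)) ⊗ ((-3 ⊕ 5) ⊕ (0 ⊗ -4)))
(((2 ⊗ -4) ⊗ (10 ⊕ 0)) ⊗ ((-3 ⊕ 5) ⊕ (0 ⊗ -4))) = -6

Expand innermost to outermost. Recall ⊕ takes the minimum of its arguments and ⊗ takes their sum. Working out the expression (((2 ⊗ -4) ⊗ (10 ⊕ 0)) ⊗ ((-3 ⊕ 5) ⊕ (0 ⊗ -4))) gives -6.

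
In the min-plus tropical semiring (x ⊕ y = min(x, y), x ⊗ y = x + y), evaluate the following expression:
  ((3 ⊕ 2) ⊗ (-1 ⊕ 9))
((3 ⊕ 2) ⊗ (-1 ⊕ 9)) = 1

Expand innermost to outermost. Recall ⊕ takes the minimum of its arguments and ⊗ takes their sum. Working out the expression ((3 ⊕ 2) ⊗ (-1 ⊕ 9)) gives 1.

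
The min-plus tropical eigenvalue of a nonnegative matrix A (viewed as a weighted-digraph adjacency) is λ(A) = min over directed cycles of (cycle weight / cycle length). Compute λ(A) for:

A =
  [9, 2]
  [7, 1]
λ(A) = 1

Enumerate directed cycles and compute their means (weight / length). Sample:
  cycle 0 → 0: weight = 9, length = 1, mean = 9/1 ≈ 9.000
  cycle 1 → 1: weight = 1, length = 1, mean = 1/1 ≈ 1.000
  cycle 0 → 1 → 0: weight = 9, length = 2, mean = 9/2 ≈ 4.500
  cycle 1 → 0 → 1: weight = 9, length = 2, mean = 9/2 ≈ 4.500
Minimum mean = 1.000, attained e.g. along the cycle 1 → 1 with weight 1 and length 1. So λ(A) = 1/1 = 1.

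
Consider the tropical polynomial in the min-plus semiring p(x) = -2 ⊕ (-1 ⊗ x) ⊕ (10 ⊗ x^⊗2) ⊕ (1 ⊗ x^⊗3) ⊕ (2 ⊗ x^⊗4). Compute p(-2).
p(-2) = -6

A tropical monomial a ⊗ x^⊗i evaluates to a + i · x. Evaluating each term at x = -2:
  Term 0 contributes -2 + 0 · -2 = -2
  Term 1 contributes -1 + 1 · -2 = -3
  Term 2 contributes 10 + 2 · -2 = 6
  Term 3 contributes 1 + 3 · -2 = -5
  Term 4 contributes 2 + 4 · -2 = -6
p(-2) = ⊕ of these = min[-2, -3, 6, -5, -6] = -6.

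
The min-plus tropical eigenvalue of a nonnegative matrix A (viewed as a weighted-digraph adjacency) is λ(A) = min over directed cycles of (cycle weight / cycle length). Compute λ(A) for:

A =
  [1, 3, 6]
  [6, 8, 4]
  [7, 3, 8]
λ(A) = 1

Enumerate directed cycles and compute their means (weight / length). Sample:
  cycle 0 → 0: weight = 1, length = 1, mean = 1/1 ≈ 1.000
  cycle 1 → 1: weight = 8, length = 1, mean = 8/1 ≈ 8.000
  cycle 2 → 2: weight = 8, length = 1, mean = 8/1 ≈ 8.000
  cycle 0 → 1 → 0: weight = 9, length = 2, mean = 9/2 ≈ 4.500
  cycle 0 → 2 → 0: weight = 13, length = 2, mean = 13/2 ≈ 6.500
  cycle 1 → 0 → 1: weight = 9, length = 2, mean = 9/2 ≈ 4.500
Minimum mean = 1.000, attained e.g. along the cycle 0 → 0 with weight 1 and length 1. So λ(A) = 1/1 = 1.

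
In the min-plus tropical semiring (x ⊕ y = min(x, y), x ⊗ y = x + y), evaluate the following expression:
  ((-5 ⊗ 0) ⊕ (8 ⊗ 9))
((-5 ⊗ 0) ⊕ (8 ⊗ 9)) = -5

Expand innermost to outermost. Recall ⊕ takes the minimum of its arguments and ⊗ takes their sum. Working out the expression ((-5 ⊗ 0) ⊕ (8 ⊗ 9)) gives -5.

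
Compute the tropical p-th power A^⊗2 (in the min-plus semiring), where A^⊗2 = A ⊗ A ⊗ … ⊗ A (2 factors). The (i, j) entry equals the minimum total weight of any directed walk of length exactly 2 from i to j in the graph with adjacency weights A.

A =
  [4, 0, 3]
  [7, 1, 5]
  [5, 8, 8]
A^⊗2 =
  [7, 1, 5]
  [8, 2, 6]
  [9, 5, 8]

Each entry (A^⊗2)_ij equals the minimum over all length-2 walks i = v_0 → v_1 → … → v_2 = j of Σ_t A[v_t][v_{t+1}]. For example, for (i, j) = (0, 2) we minimise over 3 possible intermediate vertex sequences; the minimum is 5, attained along the walk 0 → 1 → 2.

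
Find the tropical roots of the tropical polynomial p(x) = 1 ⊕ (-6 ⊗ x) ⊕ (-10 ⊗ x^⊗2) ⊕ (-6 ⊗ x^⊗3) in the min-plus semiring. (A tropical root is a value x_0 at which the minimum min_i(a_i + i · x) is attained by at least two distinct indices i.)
Roots: {-4, 4, 7}

Each tropical root is a break point of the lower envelope of the lines y = a_i + i · x (there are 4 lines, with slopes 0, 1, ..., 3). Only the lines that attain the minimum somewhere contribute to roots; other lines are dominated. Here the surviving (envelope) indices are i = 3, i = 2, i = 1, i = 0.
Intersections between consecutive envelope lines give the roots: for adjacent envelope indices i < j the intersection is x = (a_i − a_j) / (j − i). Reading off the sorted break points: {-4, 4, 7}.
Verification: at each break x_0, at least two indices attain the minimum of min_i(a_i + i · x_0).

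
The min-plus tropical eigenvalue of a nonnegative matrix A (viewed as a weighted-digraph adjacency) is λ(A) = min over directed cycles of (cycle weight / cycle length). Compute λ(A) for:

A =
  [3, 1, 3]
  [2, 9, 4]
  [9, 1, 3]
λ(A) = 3/2

Enumerate directed cycles and compute their means (weight / length). Sample:
  cycle 0 → 0: weight = 3, length = 1, mean = 3/1 ≈ 3.000
  cycle 1 → 1: weight = 9, length = 1, mean = 9/1 ≈ 9.000
  cycle 2 → 2: weight = 3, length = 1, mean = 3/1 ≈ 3.000
  cycle 0 → 1 → 0: weight = 3, length = 2, mean = 3/2 ≈ 1.500
  cycle 0 → 2 → 0: weight = 12, length = 2, mean = 12/2 ≈ 6.000
  cycle 1 → 0 → 1: weight = 3, length = 2, mean = 3/2 ≈ 1.500
Minimum mean = 1.500, attained e.g. along the cycle 0 → 1 → 0 with weight 3 and length 2. So λ(A) = 3/2 = 3/2.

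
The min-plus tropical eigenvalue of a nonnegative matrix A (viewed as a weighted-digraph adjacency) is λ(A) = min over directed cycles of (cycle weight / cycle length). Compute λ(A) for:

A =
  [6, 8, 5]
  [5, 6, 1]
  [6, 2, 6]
λ(A) = 3/2

Enumerate directed cycles and compute their means (weight / length). Sample:
  cycle 0 → 0: weight = 6, length = 1, mean = 6/1 ≈ 6.000
  cycle 1 → 1: weight = 6, length = 1, mean = 6/1 ≈ 6.000
  cycle 2 → 2: weight = 6, length = 1, mean = 6/1 ≈ 6.000
  cycle 0 → 1 → 0: weight = 13, length = 2, mean = 13/2 ≈ 6.500
  cycle 0 → 2 → 0: weight = 11, length = 2, mean = 11/2 ≈ 5.500
  cycle 1 → 0 → 1: weight = 13, length = 2, mean = 13/2 ≈ 6.500
Minimum mean = 1.500, attained e.g. along the cycle 1 → 2 → 1 with weight 3 and length 2. So λ(A) = 3/2 = 3/2.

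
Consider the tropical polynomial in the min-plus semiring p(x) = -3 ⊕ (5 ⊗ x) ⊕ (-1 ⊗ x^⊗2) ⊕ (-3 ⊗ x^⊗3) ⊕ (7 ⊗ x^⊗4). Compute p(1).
p(1) = -3

A tropical monomial a ⊗ x^⊗i evaluates to a + i · x. Evaluating each term at x = 1:
  Term 0 contributes -3 + 0 · 1 = -3
  Term 1 contributes 5 + 1 · 1 = 6
  Term 2 contributes -1 + 2 · 1 = 1
  Term 3 contributes -3 + 3 · 1 = 0
  Term 4 contributes 7 + 4 · 1 = 11
p(1) = ⊕ of these = min[-3, 6, 1, 0, 11] = -3.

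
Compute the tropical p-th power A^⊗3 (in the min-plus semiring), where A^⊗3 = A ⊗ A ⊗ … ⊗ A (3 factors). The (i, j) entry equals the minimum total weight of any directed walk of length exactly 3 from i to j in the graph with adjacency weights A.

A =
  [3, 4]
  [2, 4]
A^⊗3 =
  [9, 10]
  [8, 9]

Each entry (A^⊗3)_ij equals the minimum over all length-3 walks i = v_0 → v_1 → … → v_3 = j of Σ_t A[v_t][v_{t+1}]. For example, for (i, j) = (0, 1) we minimise over 4 possible intermediate vertex sequences; the minimum is 10, attained along the walk 0 → 0 → 0 → 1.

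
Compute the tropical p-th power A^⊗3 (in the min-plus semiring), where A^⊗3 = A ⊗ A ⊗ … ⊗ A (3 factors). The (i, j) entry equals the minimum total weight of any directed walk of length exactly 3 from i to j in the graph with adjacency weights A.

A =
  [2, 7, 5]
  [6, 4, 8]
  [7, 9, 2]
A^⊗3 =
  [6, 11, 9]
  [10, 12, 12]
  [11, 13, 6]

Each entry (A^⊗3)_ij equals the minimum over all length-3 walks i = v_0 → v_1 → … → v_3 = j of Σ_t A[v_t][v_{t+1}]. For example, for (i, j) = (0, 2) we minimise over 9 possible intermediate vertex sequences; the minimum is 9, attained along the walk 0 → 0 → 0 → 2.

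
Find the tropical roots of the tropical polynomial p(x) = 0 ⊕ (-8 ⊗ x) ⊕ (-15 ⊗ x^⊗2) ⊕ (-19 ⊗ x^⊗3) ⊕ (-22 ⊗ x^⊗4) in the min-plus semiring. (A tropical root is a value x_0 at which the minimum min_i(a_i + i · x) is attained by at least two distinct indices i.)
Roots: {3, 4, 7, 8}

Each tropical root is a break point of the lower envelope of the lines y = a_i + i · x (there are 5 lines, with slopes 0, 1, ..., 4). Only the lines that attain the minimum somewhere contribute to roots; other lines are dominated. Here the surviving (envelope) indices are i = 4, i = 3, i = 2, i = 1, i = 0.
Intersections between consecutive envelope lines give the roots: for adjacent envelope indices i < j the intersection is x = (a_i − a_j) / (j − i). Reading off the sorted break points: {3, 4, 7, 8}.
Verification: at each break x_0, at least two indices attain the minimum of min_i(a_i + i · x_0).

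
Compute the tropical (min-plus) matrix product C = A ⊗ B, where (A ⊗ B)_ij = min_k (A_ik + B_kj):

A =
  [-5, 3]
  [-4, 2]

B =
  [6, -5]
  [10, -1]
A ⊗ B =
  [1, -10]
  [2, -9]

Apply the min-plus product entry-by-entry:
  C[0][0] = min over k of (A[0][0] + B[0][0] = -5 + 6 = 1, A[0][1] + B[1][0] = 3 + 10 = 13) = 1 (attained at k = 0)
  C[0][1] = min over k of (A[0][0] + B[0][1] = -5 + -5 = -10, A[0][1] + B[1][1] = 3 + -1 = 2) = -10 (attained at k = 0)
  C[1][0] = min over k of (A[1][0] + B[0][0] = -4 + 6 = 2, A[1][1] + B[1][0] = 2 + 10 = 12) = 2 (attained at k = 0)
  C[1][1] = min over k of (A[1][0] + B[0][1] = -4 + -5 = -9, A[1][1] + B[1][1] = 2 + -1 = 1) = -9 (attained at k = 0)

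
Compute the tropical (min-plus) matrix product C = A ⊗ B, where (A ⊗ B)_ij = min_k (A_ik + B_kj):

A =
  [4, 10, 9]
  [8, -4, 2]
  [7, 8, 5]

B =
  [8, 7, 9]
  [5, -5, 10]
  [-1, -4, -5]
A ⊗ B =
  [8, 5, 4]
  [1, -9, -3]
  [4, 1, 0]

Apply the min-plus product entry-by-entry:
  C[0][0] = min over k of (A[0][0] + B[0][0] = 4 + 8 = 12, A[0][1] + B[1][0] = 10 + 5 = 15, A[0][2] + B[2][0] = 9 + -1 = 8) = 8 (attained at k = 2)
  C[0][1] = min over k of (A[0][0] + B[0][1] = 4 + 7 = 11, A[0][1] + B[1][1] = 10 + -5 = 5, A[0][2] + B[2][1] = 9 + -4 = 5) = 5 (attained at k = 1)
  C[0][2] = min over k of (A[0][0] + B[0][2] = 4 + 9 = 13, A[0][1] + B[1][2] = 10 + 10 = 20, A[0][2] + B[2][2] = 9 + -5 = 4) = 4 (attained at k = 2)
  C[1][0] = min over k of (A[1][0] + B[0][0] = 8 + 8 = 16, A[1][1] + B[1][0] = -4 + 5 = 1, A[1][2] + B[2][0] = 2 + -1 = 1) = 1 (attained at k = 1)
  C[1][1] = min over k of (A[1][0] + B[0][1] = 8 + 7 = 15, A[1][1] + B[1][1] = -4 + -5 = -9, A[1][2] + B[2][1] = 2 + -4 = -2) = -9 (attained at k = 1)
  C[1][2] = min over k of (A[1][0] + B[0][2] = 8 + 9 = 17, A[1][1] + B[1][2] = -4 + 10 = 6, A[1][2] + B[2][2] = 2 + -5 = -3) = -3 (attained at k = 2)
  C[2][0] = min over k of (A[2][0] + B[0][0] = 7 + 8 = 15, A[2][1] + B[1][0] = 8 + 5 = 13, A[2][2] + B[2][0] = 5 + -1 = 4) = 4 (attained at k = 2)
  C[2][1] = min over k of (A[2][0] + B[0][1] = 7 + 7 = 14, A[2][1] + B[1][1] = 8 + -5 = 3, A[2][2] + B[2][1] = 5 + -4 = 1) = 1 (attained at k = 2)
  C[2][2] = min over k of (A[2][0] + B[0][2] = 7 + 9 = 16, A[2][1] + B[1][2] = 8 + 10 = 18, A[2][2] + B[2][2] = 5 + -5 = 0) = 0 (attained at k = 2)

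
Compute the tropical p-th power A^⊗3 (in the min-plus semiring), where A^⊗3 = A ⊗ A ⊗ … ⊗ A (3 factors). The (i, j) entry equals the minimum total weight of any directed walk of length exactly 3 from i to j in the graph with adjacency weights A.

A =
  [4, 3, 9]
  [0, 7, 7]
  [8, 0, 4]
A^⊗3 =
  [7, 6, 12]
  [3, 7, 10]
  [4, 3, 9]

Each entry (A^⊗3)_ij equals the minimum over all length-3 walks i = v_0 → v_1 → … → v_3 = j of Σ_t A[v_t][v_{t+1}]. For example, for (i, j) = (0, 2) we minimise over 9 possible intermediate vertex sequences; the minimum is 12, attained along the walk 0 → 1 → 0 → 2.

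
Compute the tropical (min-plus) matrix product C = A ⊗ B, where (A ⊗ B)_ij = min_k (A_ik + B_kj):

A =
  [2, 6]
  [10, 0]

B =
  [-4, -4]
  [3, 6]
A ⊗ B =
  [-2, -2]
  [3, 6]

Apply the min-plus product entry-by-entry:
  C[0][0] = min over k of (A[0][0] + B[0][0] = 2 + -4 = -2, A[0][1] + B[1][0] = 6 + 3 = 9) = -2 (attained at k = 0)
  C[0][1] = min over k of (A[0][0] + B[0][1] = 2 + -4 = -2, A[0][1] + B[1][1] = 6 + 6 = 12) = -2 (attained at k = 0)
  C[1][0] = min over k of (A[1][0] + B[0][0] = 10 + -4 = 6, A[1][1] + B[1][0] = 0 + 3 = 3) = 3 (attained at k = 1)
  C[1][1] = min over k of (A[1][0] + B[0][1] = 10 + -4 = 6, A[1][1] + B[1][1] = 0 + 6 = 6) = 6 (attained at k = 0)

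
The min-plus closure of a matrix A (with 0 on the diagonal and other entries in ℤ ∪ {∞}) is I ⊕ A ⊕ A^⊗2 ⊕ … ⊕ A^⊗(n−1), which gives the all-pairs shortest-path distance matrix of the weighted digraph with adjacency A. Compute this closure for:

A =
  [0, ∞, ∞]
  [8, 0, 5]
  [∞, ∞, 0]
Closure =
  [0, ∞, ∞]
  [8, 0, 5]
  [∞, ∞, 0]

This is the Floyd-Warshall all-pairs shortest-path computation. For each intermediate vertex k = 0, 1, …, 2, update dist[i][j] ← min(dist[i][j], dist[i][k] + dist[k][j]). The final matrix gives, for each (i, j), the minimum total weight of any directed path from i to j (possibly empty when i = j).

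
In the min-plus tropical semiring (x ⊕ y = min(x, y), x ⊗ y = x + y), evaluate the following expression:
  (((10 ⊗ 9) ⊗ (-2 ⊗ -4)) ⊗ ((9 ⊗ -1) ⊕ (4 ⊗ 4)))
(((10 ⊗ 9) ⊗ (-2 ⊗ -4)) ⊗ ((9 ⊗ -1) ⊕ (4 ⊗ 4))) = 21

Expand innermost to outermost. Recall ⊕ takes the minimum of its arguments and ⊗ takes their sum. Working out the expression (((10 ⊗ 9) ⊗ (-2 ⊗ -4)) ⊗ ((9 ⊗ -1) ⊕ (4 ⊗ 4))) gives 21.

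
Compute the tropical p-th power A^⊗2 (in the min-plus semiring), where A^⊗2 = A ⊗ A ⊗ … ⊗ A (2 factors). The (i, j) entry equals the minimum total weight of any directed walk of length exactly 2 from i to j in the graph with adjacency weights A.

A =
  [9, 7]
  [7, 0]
A^⊗2 =
  [14, 7]
  [7, 0]

Each entry (A^⊗2)_ij equals the minimum over all length-2 walks i = v_0 → v_1 → … → v_2 = j of Σ_t A[v_t][v_{t+1}]. For example, for (i, j) = (0, 1) we minimise over 2 possible intermediate vertex sequences; the minimum is 7, attained along the walk 0 → 1 → 1.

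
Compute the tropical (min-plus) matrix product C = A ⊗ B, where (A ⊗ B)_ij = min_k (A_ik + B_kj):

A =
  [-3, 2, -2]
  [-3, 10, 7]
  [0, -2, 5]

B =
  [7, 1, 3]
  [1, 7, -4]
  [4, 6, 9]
A ⊗ B =
  [2, -2, -2]
  [4, -2, 0]
  [-1, 1, -6]

Apply the min-plus product entry-by-entry:
  C[0][0] = min over k of (A[0][0] + B[0][0] = -3 + 7 = 4, A[0][1] + B[1][0] = 2 + 1 = 3, A[0][2] + B[2][0] = -2 + 4 = 2) = 2 (attained at k = 2)
  C[0][1] = min over k of (A[0][0] + B[0][1] = -3 + 1 = -2, A[0][1] + B[1][1] = 2 + 7 = 9, A[0][2] + B[2][1] = -2 + 6 = 4) = -2 (attained at k = 0)
  C[0][2] = min over k of (A[0][0] + B[0][2] = -3 + 3 = 0, A[0][1] + B[1][2] = 2 + -4 = -2, A[0][2] + B[2][2] = -2 + 9 = 7) = -2 (attained at k = 1)
  C[1][0] = min over k of (A[1][0] + B[0][0] = -3 + 7 = 4, A[1][1] + B[1][0] = 10 + 1 = 11, A[1][2] + B[2][0] = 7 + 4 = 11) = 4 (attained at k = 0)
  C[1][1] = min over k of (A[1][0] + B[0][1] = -3 + 1 = -2, A[1][1] + B[1][1] = 10 + 7 = 17, A[1][2] + B[2][1] = 7 + 6 = 13) = -2 (attained at k = 0)
  C[1][2] = min over k of (A[1][0] + B[0][2] = -3 + 3 = 0, A[1][1] + B[1][2] = 10 + -4 = 6, A[1][2] + B[2][2] = 7 + 9 = 16) = 0 (attained at k = 0)
  C[2][0] = min over k of (A[2][0] + B[0][0] = 0 + 7 = 7, A[2][1] + B[1][0] = -2 + 1 = -1, A[2][2] + B[2][0] = 5 + 4 = 9) = -1 (attained at k = 1)
  C[2][1] = min over k of (A[2][0] + B[0][1] = 0 + 1 = 1, A[2][1] + B[1][1] = -2 + 7 = 5, A[2][2] + B[2][1] = 5 + 6 = 11) = 1 (attained at k = 0)
  C[2][2] = min over k of (A[2][0] + B[0][2] = 0 + 3 = 3, A[2][1] + B[1][2] = -2 + -4 = -6, A[2][2] + B[2][2] = 5 + 9 = 14) = -6 (attained at k = 1)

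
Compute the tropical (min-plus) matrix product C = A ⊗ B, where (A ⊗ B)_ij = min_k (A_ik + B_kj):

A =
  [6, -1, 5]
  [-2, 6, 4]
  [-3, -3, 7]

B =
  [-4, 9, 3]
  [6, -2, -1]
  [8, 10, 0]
A ⊗ B =
  [2, -3, -2]
  [-6, 4, 1]
  [-7, -5, -4]

Apply the min-plus product entry-by-entry:
  C[0][0] = min over k of (A[0][0] + B[0][0] = 6 + -4 = 2, A[0][1] + B[1][0] = -1 + 6 = 5, A[0][2] + B[2][0] = 5 + 8 = 13) = 2 (attained at k = 0)
  C[0][1] = min over k of (A[0][0] + B[0][1] = 6 + 9 = 15, A[0][1] + B[1][1] = -1 + -2 = -3, A[0][2] + B[2][1] = 5 + 10 = 15) = -3 (attained at k = 1)
  C[0][2] = min over k of (A[0][0] + B[0][2] = 6 + 3 = 9, A[0][1] + B[1][2] = -1 + -1 = -2, A[0][2] + B[2][2] = 5 + 0 = 5) = -2 (attained at k = 1)
  C[1][0] = min over k of (A[1][0] + B[0][0] = -2 + -4 = -6, A[1][1] + B[1][0] = 6 + 6 = 12, A[1][2] + B[2][0] = 4 + 8 = 12) = -6 (attained at k = 0)
  C[1][1] = min over k of (A[1][0] + B[0][1] = -2 + 9 = 7, A[1][1] + B[1][1] = 6 + -2 = 4, A[1][2] + B[2][1] = 4 + 10 = 14) = 4 (attained at k = 1)
  C[1][2] = min over k of (A[1][0] + B[0][2] = -2 + 3 = 1, A[1][1] + B[1][2] = 6 + -1 = 5, A[1][2] + B[2][2] = 4 + 0 = 4) = 1 (attained at k = 0)
  C[2][0] = min over k of (A[2][0] + B[0][0] = -3 + -4 = -7, A[2][1] + B[1][0] = -3 + 6 = 3, A[2][2] + B[2][0] = 7 + 8 = 15) = -7 (attained at k = 0)
  C[2][1] = min over k of (A[2][0] + B[0][1] = -3 + 9 = 6, A[2][1] + B[1][1] = -3 + -2 = -5, A[2][2] + B[2][1] = 7 + 10 = 17) = -5 (attained at k = 1)
  C[2][2] = min over k of (A[2][0] + B[0][2] = -3 + 3 = 0, A[2][1] + B[1][2] = -3 + -1 = -4, A[2][2] + B[2][2] = 7 + 0 = 7) = -4 (attained at k = 1)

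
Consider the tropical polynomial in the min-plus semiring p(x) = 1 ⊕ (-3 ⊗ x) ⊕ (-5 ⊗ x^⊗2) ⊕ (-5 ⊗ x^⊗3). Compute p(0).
p(0) = -5

A tropical monomial a ⊗ x^⊗i evaluates to a + i · x. Evaluating each term at x = 0:
  Term 0 contributes 1 + 0 · 0 = 1
  Term 1 contributes -3 + 1 · 0 = -3
  Term 2 contributes -5 + 2 · 0 = -5
  Term 3 contributes -5 + 3 · 0 = -5
p(0) = ⊕ of these = min[1, -3, -5, -5] = -5.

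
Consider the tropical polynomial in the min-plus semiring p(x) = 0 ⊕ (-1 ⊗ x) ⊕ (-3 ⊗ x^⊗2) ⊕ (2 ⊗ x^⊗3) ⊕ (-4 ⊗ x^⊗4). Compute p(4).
p(4) = 0

A tropical monomial a ⊗ x^⊗i evaluates to a + i · x. Evaluating each term at x = 4:
  Term 0 contributes 0 + 0 · 4 = 0
  Term 1 contributes -1 + 1 · 4 = 3
  Term 2 contributes -3 + 2 · 4 = 5
  Term 3 contributes 2 + 3 · 4 = 14
  Term 4 contributes -4 + 4 · 4 = 12
p(4) = ⊕ of these = min[0, 3, 5, 14, 12] = 0.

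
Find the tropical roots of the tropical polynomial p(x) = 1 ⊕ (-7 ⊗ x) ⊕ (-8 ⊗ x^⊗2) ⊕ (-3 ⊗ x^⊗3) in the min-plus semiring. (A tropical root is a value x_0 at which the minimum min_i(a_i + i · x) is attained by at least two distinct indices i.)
Roots: {-5, 1, 8}

Each tropical root is a break point of the lower envelope of the lines y = a_i + i · x (there are 4 lines, with slopes 0, 1, ..., 3). Only the lines that attain the minimum somewhere contribute to roots; other lines are dominated. Here the surviving (envelope) indices are i = 3, i = 2, i = 1, i = 0.
Intersections between consecutive envelope lines give the roots: for adjacent envelope indices i < j the intersection is x = (a_i − a_j) / (j − i). Reading off the sorted break points: {-5, 1, 8}.
Verification: at each break x_0, at least two indices attain the minimum of min_i(a_i + i · x_0).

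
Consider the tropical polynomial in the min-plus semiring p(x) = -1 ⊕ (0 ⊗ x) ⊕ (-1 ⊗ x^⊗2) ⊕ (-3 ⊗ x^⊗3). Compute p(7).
p(7) = -1

A tropical monomial a ⊗ x^⊗i evaluates to a + i · x. Evaluating each term at x = 7:
  Term 0 contributes -1 + 0 · 7 = -1
  Term 1 contributes 0 + 1 · 7 = 7
  Term 2 contributes -1 + 2 · 7 = 13
  Term 3 contributes -3 + 3 · 7 = 18
p(7) = ⊕ of these = min[-1, 7, 13, 18] = -1.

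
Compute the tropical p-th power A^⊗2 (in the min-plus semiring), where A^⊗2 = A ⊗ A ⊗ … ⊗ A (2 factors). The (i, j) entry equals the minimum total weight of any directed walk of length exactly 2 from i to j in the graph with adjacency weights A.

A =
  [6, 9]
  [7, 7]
A^⊗2 =
  [12, 15]
  [13, 14]

Each entry (A^⊗2)_ij equals the minimum over all length-2 walks i = v_0 → v_1 → … → v_2 = j of Σ_t A[v_t][v_{t+1}]. For example, for (i, j) = (0, 1) we minimise over 2 possible intermediate vertex sequences; the minimum is 15, attained along the walk 0 → 0 → 1.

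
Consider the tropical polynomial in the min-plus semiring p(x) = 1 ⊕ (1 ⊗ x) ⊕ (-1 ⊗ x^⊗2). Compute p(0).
p(0) = -1

A tropical monomial a ⊗ x^⊗i evaluates to a + i · x. Evaluating each term at x = 0:
  Term 0 contributes 1 + 0 · 0 = 1
  Term 1 contributes 1 + 1 · 0 = 1
  Term 2 contributes -1 + 2 · 0 = -1
p(0) = ⊕ of these = min[1, 1, -1] = -1.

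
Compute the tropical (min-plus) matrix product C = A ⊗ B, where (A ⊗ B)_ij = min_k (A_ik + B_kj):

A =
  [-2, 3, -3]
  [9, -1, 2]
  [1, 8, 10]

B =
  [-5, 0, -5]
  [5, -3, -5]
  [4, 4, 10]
A ⊗ B =
  [-7, -2, -7]
  [4, -4, -6]
  [-4, 1, -4]

Apply the min-plus product entry-by-entry:
  C[0][0] = min over k of (A[0][0] + B[0][0] = -2 + -5 = -7, A[0][1] + B[1][0] = 3 + 5 = 8, A[0][2] + B[2][0] = -3 + 4 = 1) = -7 (attained at k = 0)
  C[0][1] = min over k of (A[0][0] + B[0][1] = -2 + 0 = -2, A[0][1] + B[1][1] = 3 + -3 = 0, A[0][2] + B[2][1] = -3 + 4 = 1) = -2 (attained at k = 0)
  C[0][2] = min over k of (A[0][0] + B[0][2] = -2 + -5 = -7, A[0][1] + B[1][2] = 3 + -5 = -2, A[0][2] + B[2][2] = -3 + 10 = 7) = -7 (attained at k = 0)
  C[1][0] = min over k of (A[1][0] + B[0][0] = 9 + -5 = 4, A[1][1] + B[1][0] = -1 + 5 = 4, A[1][2] + B[2][0] = 2 + 4 = 6) = 4 (attained at k = 0)
  C[1][1] = min over k of (A[1][0] + B[0][1] = 9 + 0 = 9, A[1][1] + B[1][1] = -1 + -3 = -4, A[1][2] + B[2][1] = 2 + 4 = 6) = -4 (attained at k = 1)
  C[1][2] = min over k of (A[1][0] + B[0][2] = 9 + -5 = 4, A[1][1] + B[1][2] = -1 + -5 = -6, A[1][2] + B[2][2] = 2 + 10 = 12) = -6 (attained at k = 1)
  C[2][0] = min over k of (A[2][0] + B[0][0] = 1 + -5 = -4, A[2][1] + B[1][0] = 8 + 5 = 13, A[2][2] + B[2][0] = 10 + 4 = 14) = -4 (attained at k = 0)
  C[2][1] = min over k of (A[2][0] + B[0][1] = 1 + 0 = 1, A[2][1] + B[1][1] = 8 + -3 = 5, A[2][2] + B[2][1] = 10 + 4 = 14) = 1 (attained at k = 0)
  C[2][2] = min over k of (A[2][0] + B[0][2] = 1 + -5 = -4, A[2][1] + B[1][2] = 8 + -5 = 3, A[2][2] + B[2][2] = 10 + 10 = 20) = -4 (attained at k = 0)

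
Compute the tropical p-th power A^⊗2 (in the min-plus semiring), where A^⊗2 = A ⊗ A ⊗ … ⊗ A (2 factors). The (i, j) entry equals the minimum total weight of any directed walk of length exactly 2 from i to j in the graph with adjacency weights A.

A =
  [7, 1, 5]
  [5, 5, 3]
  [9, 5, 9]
A^⊗2 =
  [6, 6, 4]
  [10, 6, 8]
  [10, 10, 8]

Each entry (A^⊗2)_ij equals the minimum over all length-2 walks i = v_0 → v_1 → … → v_2 = j of Σ_t A[v_t][v_{t+1}]. For example, for (i, j) = (0, 2) we minimise over 3 possible intermediate vertex sequences; the minimum is 4, attained along the walk 0 → 1 → 2.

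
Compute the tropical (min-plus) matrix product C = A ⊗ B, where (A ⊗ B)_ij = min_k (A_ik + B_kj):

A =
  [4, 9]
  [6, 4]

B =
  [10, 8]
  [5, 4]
A ⊗ B =
  [14, 12]
  [9, 8]

Apply the min-plus product entry-by-entry:
  C[0][0] = min over k of (A[0][0] + B[0][0] = 4 + 10 = 14, A[0][1] + B[1][0] = 9 + 5 = 14) = 14 (attained at k = 0)
  C[0][1] = min over k of (A[0][0] + B[0][1] = 4 + 8 = 12, A[0][1] + B[1][1] = 9 + 4 = 13) = 12 (attained at k = 0)
  C[1][0] = min over k of (A[1][0] + B[0][0] = 6 + 10 = 16, A[1][1] + B[1][0] = 4 + 5 = 9) = 9 (attained at k = 1)
  C[1][1] = min over k of (A[1][0] + B[0][1] = 6 + 8 = 14, A[1][1] + B[1][1] = 4 + 4 = 8) = 8 (attained at k = 1)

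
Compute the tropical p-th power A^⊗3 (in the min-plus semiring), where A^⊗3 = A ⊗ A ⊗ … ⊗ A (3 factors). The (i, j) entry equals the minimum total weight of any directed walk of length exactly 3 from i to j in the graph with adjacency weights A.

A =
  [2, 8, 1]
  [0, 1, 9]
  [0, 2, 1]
A^⊗3 =
  [2, 4, 2]
  [1, 3, 2]
  [1, 3, 2]

Each entry (A^⊗3)_ij equals the minimum over all length-3 walks i = v_0 → v_1 → … → v_3 = j of Σ_t A[v_t][v_{t+1}]. For example, for (i, j) = (0, 2) we minimise over 9 possible intermediate vertex sequences; the minimum is 2, attained along the walk 0 → 2 → 0 → 2.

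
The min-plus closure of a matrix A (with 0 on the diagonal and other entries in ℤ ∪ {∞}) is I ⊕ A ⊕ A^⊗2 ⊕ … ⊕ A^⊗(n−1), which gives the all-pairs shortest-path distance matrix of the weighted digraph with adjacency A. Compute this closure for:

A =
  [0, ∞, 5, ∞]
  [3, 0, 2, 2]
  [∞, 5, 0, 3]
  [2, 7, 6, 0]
Closure =
  [0, 10, 5, 8]
  [3, 0, 2, 2]
  [5, 5, 0, 3]
  [2, 7, 6, 0]

This is the Floyd-Warshall all-pairs shortest-path computation. For each intermediate vertex k = 0, 1, …, 3, update dist[i][j] ← min(dist[i][j], dist[i][k] + dist[k][j]). The final matrix gives, for each (i, j), the minimum total weight of any directed path from i to j (possibly empty when i = j).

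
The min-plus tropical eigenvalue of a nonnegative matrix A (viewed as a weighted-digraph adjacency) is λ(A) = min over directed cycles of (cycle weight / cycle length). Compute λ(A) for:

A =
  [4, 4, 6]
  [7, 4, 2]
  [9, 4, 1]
λ(A) = 1

Enumerate directed cycles and compute their means (weight / length). Sample:
  cycle 0 → 0: weight = 4, length = 1, mean = 4/1 ≈ 4.000
  cycle 1 → 1: weight = 4, length = 1, mean = 4/1 ≈ 4.000
  cycle 2 → 2: weight = 1, length = 1, mean = 1/1 ≈ 1.000
  cycle 0 → 1 → 0: weight = 11, length = 2, mean = 11/2 ≈ 5.500
  cycle 0 → 2 → 0: weight = 15, length = 2, mean = 15/2 ≈ 7.500
  cycle 1 → 0 → 1: weight = 11, length = 2, mean = 11/2 ≈ 5.500
Minimum mean = 1.000, attained e.g. along the cycle 2 → 2 with weight 1 and length 1. So λ(A) = 1/1 = 1.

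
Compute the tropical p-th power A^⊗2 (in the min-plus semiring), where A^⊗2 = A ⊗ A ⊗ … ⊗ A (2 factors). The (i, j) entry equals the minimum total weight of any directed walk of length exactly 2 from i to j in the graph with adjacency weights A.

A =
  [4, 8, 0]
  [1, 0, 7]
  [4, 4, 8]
A^⊗2 =
  [4, 4, 4]
  [1, 0, 1]
  [5, 4, 4]

Each entry (A^⊗2)_ij equals the minimum over all length-2 walks i = v_0 → v_1 → … → v_2 = j of Σ_t A[v_t][v_{t+1}]. For example, for (i, j) = (0, 2) we minimise over 3 possible intermediate vertex sequences; the minimum is 4, attained along the walk 0 → 0 → 2.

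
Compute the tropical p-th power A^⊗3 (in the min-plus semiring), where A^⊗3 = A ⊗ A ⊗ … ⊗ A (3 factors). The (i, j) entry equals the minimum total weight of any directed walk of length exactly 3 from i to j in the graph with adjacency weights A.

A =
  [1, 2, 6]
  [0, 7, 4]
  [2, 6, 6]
A^⊗3 =
  [3, 4, 7]
  [2, 3, 6]
  [4, 5, 8]

Each entry (A^⊗3)_ij equals the minimum over all length-3 walks i = v_0 → v_1 → … → v_3 = j of Σ_t A[v_t][v_{t+1}]. For example, for (i, j) = (0, 2) we minimise over 9 possible intermediate vertex sequences; the minimum is 7, attained along the walk 0 → 0 → 1 → 2.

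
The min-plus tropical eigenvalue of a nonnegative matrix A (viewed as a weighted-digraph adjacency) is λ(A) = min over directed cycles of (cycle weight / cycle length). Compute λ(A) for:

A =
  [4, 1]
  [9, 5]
λ(A) = 4

Enumerate directed cycles and compute their means (weight / length). Sample:
  cycle 0 → 0: weight = 4, length = 1, mean = 4/1 ≈ 4.000
  cycle 1 → 1: weight = 5, length = 1, mean = 5/1 ≈ 5.000
  cycle 0 → 1 → 0: weight = 10, length = 2, mean = 10/2 ≈ 5.000
  cycle 1 → 0 → 1: weight = 10, length = 2, mean = 10/2 ≈ 5.000
Minimum mean = 4.000, attained e.g. along the cycle 0 → 0 with weight 4 and length 1. So λ(A) = 4/1 = 4.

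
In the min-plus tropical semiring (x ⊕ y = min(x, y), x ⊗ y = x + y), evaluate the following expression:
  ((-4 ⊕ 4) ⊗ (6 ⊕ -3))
((-4 ⊕ 4) ⊗ (6 ⊕ -3)) = -7

Expand innermost to outermost. Recall ⊕ takes the minimum of its arguments and ⊗ takes their sum. Working out the expression ((-4 ⊕ 4) ⊗ (6 ⊕ -3)) gives -7.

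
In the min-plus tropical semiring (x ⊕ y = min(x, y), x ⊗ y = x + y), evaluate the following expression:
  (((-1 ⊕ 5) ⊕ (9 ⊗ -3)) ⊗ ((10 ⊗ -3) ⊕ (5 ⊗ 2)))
(((-1 ⊕ 5) ⊕ (9 ⊗ -3)) ⊗ ((10 ⊗ -3) ⊕ (5 ⊗ 2))) = 6

Expand innermost to outermost. Recall ⊕ takes the minimum of its arguments and ⊗ takes their sum. Working out the expression (((-1 ⊕ 5) ⊕ (9 ⊗ -3)) ⊗ ((10 ⊗ -3) ⊕ (5 ⊗ 2))) gives 6.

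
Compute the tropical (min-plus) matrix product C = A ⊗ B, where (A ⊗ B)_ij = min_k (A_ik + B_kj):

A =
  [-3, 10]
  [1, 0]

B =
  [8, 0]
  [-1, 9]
A ⊗ B =
  [5, -3]
  [-1, 1]

Apply the min-plus product entry-by-entry:
  C[0][0] = min over k of (A[0][0] + B[0][0] = -3 + 8 = 5, A[0][1] + B[1][0] = 10 + -1 = 9) = 5 (attained at k = 0)
  C[0][1] = min over k of (A[0][0] + B[0][1] = -3 + 0 = -3, A[0][1] + B[1][1] = 10 + 9 = 19) = -3 (attained at k = 0)
  C[1][0] = min over k of (A[1][0] + B[0][0] = 1 + 8 = 9, A[1][1] + B[1][0] = 0 + -1 = -1) = -1 (attained at k = 1)
  C[1][1] = min over k of (A[1][0] + B[0][1] = 1 + 0 = 1, A[1][1] + B[1][1] = 0 + 9 = 9) = 1 (attained at k = 0)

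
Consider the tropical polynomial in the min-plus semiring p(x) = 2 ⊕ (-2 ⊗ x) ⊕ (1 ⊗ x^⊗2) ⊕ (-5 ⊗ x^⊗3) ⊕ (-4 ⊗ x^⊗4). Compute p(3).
p(3) = 1

A tropical monomial a ⊗ x^⊗i evaluates to a + i · x. Evaluating each term at x = 3:
  Term 0 contributes 2 + 0 · 3 = 2
  Term 1 contributes -2 + 1 · 3 = 1
  Term 2 contributes 1 + 2 · 3 = 7
  Term 3 contributes -5 + 3 · 3 = 4
  Term 4 contributes -4 + 4 · 3 = 8
p(3) = ⊕ of these = min[2, 1, 7, 4, 8] = 1.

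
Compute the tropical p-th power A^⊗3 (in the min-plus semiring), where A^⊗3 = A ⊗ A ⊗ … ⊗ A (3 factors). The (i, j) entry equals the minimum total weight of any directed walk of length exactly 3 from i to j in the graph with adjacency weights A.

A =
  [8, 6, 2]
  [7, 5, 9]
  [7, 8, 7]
A^⊗3 =
  [16, 15, 11]
  [16, 15, 14]
  [16, 17, 16]

Each entry (A^⊗3)_ij equals the minimum over all length-3 walks i = v_0 → v_1 → … → v_3 = j of Σ_t A[v_t][v_{t+1}]. For example, for (i, j) = (0, 2) we minimise over 9 possible intermediate vertex sequences; the minimum is 11, attained along the walk 0 → 2 → 0 → 2.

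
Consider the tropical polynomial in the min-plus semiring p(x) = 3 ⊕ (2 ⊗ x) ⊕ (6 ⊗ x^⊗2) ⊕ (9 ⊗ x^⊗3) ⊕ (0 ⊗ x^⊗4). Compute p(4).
p(4) = 3

A tropical monomial a ⊗ x^⊗i evaluates to a + i · x. Evaluating each term at x = 4:
  Term 0 contributes 3 + 0 · 4 = 3
  Term 1 contributes 2 + 1 · 4 = 6
  Term 2 contributes 6 + 2 · 4 = 14
  Term 3 contributes 9 + 3 · 4 = 21
  Term 4 contributes 0 + 4 · 4 = 16
p(4) = ⊕ of these = min[3, 6, 14, 21, 16] = 3.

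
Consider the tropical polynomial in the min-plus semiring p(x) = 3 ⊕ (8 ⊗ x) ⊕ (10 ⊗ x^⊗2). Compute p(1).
p(1) = 3

A tropical monomial a ⊗ x^⊗i evaluates to a + i · x. Evaluating each term at x = 1:
  Term 0 contributes 3 + 0 · 1 = 3
  Term 1 contributes 8 + 1 · 1 = 9
  Term 2 contributes 10 + 2 · 1 = 12
p(1) = ⊕ of these = min[3, 9, 12] = 3.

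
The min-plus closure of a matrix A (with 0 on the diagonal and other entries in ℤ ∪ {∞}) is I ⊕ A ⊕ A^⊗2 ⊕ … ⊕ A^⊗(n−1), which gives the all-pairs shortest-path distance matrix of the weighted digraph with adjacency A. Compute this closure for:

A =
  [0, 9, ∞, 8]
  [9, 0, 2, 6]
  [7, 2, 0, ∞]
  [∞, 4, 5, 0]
Closure =
  [0, 9, 11, 8]
  [9, 0, 2, 6]
  [7, 2, 0, 8]
  [12, 4, 5, 0]

This is the Floyd-Warshall all-pairs shortest-path computation. For each intermediate vertex k = 0, 1, …, 3, update dist[i][j] ← min(dist[i][j], dist[i][k] + dist[k][j]). The final matrix gives, for each (i, j), the minimum total weight of any directed path from i to j (possibly empty when i = j).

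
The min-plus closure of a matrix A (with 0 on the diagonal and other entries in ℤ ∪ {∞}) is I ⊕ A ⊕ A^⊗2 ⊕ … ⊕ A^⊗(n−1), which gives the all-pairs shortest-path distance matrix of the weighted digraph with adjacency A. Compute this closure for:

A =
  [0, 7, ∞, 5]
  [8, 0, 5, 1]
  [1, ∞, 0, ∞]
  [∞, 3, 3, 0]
Closure =
  [0, 7, 8, 5]
  [5, 0, 4, 1]
  [1, 8, 0, 6]
  [4, 3, 3, 0]

This is the Floyd-Warshall all-pairs shortest-path computation. For each intermediate vertex k = 0, 1, …, 3, update dist[i][j] ← min(dist[i][j], dist[i][k] + dist[k][j]). The final matrix gives, for each (i, j), the minimum total weight of any directed path from i to j (possibly empty when i = j).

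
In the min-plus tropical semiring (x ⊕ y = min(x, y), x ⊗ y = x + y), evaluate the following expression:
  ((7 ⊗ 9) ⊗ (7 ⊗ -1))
((7 ⊗ 9) ⊗ (7 ⊗ -1)) = 22

Expand innermost to outermost. Recall ⊕ takes the minimum of its arguments and ⊗ takes their sum. Working out the expression ((7 ⊗ 9) ⊗ (7 ⊗ -1)) gives 22.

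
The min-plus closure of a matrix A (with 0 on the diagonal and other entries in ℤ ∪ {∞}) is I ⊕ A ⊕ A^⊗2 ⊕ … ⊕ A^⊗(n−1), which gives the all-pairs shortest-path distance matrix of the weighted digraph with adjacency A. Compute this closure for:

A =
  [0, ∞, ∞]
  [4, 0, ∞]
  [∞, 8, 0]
Closure =
  [0, ∞, ∞]
  [4, 0, ∞]
  [12, 8, 0]

This is the Floyd-Warshall all-pairs shortest-path computation. For each intermediate vertex k = 0, 1, …, 2, update dist[i][j] ← min(dist[i][j], dist[i][k] + dist[k][j]). The final matrix gives, for each (i, j), the minimum total weight of any directed path from i to j (possibly empty when i = j).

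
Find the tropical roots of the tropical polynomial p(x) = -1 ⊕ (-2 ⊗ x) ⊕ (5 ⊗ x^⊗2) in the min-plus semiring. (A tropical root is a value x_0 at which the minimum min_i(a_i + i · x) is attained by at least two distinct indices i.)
Roots: {-7, 1}

Each tropical root is a break point of the lower envelope of the lines y = a_i + i · x (there are 3 lines, with slopes 0, 1, ..., 2). Only the lines that attain the minimum somewhere contribute to roots; other lines are dominated. Here the surviving (envelope) indices are i = 2, i = 1, i = 0.
Intersections between consecutive envelope lines give the roots: for adjacent envelope indices i < j the intersection is x = (a_i − a_j) / (j − i). Reading off the sorted break points: {-7, 1}.
Verification: at each break x_0, at least two indices attain the minimum of min_i(a_i + i · x_0).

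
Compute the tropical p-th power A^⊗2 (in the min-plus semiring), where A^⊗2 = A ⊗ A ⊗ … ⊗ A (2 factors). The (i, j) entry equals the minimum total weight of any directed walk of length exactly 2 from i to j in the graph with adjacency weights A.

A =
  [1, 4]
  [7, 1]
A^⊗2 =
  [2, 5]
  [8, 2]

Each entry (A^⊗2)_ij equals the minimum over all length-2 walks i = v_0 → v_1 → … → v_2 = j of Σ_t A[v_t][v_{t+1}]. For example, for (i, j) = (0, 1) we minimise over 2 possible intermediate vertex sequences; the minimum is 5, attained along the walk 0 → 0 → 1.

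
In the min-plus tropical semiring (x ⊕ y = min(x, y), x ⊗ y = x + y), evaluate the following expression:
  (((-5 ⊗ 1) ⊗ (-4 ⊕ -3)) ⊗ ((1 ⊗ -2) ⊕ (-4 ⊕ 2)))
(((-5 ⊗ 1) ⊗ (-4 ⊕ -3)) ⊗ ((1 ⊗ -2) ⊕ (-4 ⊕ 2))) = -12

Expand innermost to outermost. Recall ⊕ takes the minimum of its arguments and ⊗ takes their sum. Working out the expression (((-5 ⊗ 1) ⊗ (-4 ⊕ -3)) ⊗ ((1 ⊗ -2) ⊕ (-4 ⊕ 2))) gives -12.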